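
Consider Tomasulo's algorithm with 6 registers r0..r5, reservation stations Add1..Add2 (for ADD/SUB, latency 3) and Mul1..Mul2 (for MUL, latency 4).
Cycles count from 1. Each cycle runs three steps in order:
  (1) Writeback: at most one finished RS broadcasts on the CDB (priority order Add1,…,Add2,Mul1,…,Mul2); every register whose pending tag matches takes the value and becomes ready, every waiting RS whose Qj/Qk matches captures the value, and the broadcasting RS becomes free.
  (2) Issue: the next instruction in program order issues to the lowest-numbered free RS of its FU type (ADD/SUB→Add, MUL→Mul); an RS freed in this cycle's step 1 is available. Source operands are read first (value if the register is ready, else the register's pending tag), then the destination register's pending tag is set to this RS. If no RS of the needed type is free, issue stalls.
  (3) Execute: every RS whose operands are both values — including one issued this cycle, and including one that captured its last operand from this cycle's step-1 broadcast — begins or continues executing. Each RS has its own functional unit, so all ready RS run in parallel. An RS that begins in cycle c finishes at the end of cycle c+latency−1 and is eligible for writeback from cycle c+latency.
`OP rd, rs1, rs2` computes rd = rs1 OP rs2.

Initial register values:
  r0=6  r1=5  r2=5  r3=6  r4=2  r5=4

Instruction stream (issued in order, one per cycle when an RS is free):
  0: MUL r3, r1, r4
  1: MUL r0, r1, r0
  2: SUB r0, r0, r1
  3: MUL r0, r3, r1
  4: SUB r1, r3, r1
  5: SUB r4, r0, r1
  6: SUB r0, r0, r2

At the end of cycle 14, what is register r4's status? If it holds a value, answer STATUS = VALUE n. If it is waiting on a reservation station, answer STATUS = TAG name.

STATUS = VALUE 45

c1: issue MUL r3<-Mul1 | r0:6,r1:5,r2:5,r3:Mul1,r4:2,r5:4
c2: issue MUL r0<-Mul2 | r0:Mul2,r1:5,r2:5,r3:Mul1,r4:2,r5:4
c3: issue SUB r0<-Add1 | r0:Add1,r1:5,r2:5,r3:Mul1,r4:2,r5:4
c4: stall | r0:Add1,r1:5,r2:5,r3:Mul1,r4:2,r5:4
c5: CDB Mul1=10; issue MUL r0<-Mul1 | r0:Mul1,r1:5,r2:5,r3:10,r4:2,r5:4
c6: CDB Mul2=30; issue SUB r1<-Add2 | r0:Mul1,r1:Add2,r2:5,r3:10,r4:2,r5:4
c7: stall | r0:Mul1,r1:Add2,r2:5,r3:10,r4:2,r5:4
c8: stall | r0:Mul1,r1:Add2,r2:5,r3:10,r4:2,r5:4
c9: CDB Add1=25; issue SUB r4<-Add1 | r0:Mul1,r1:Add2,r2:5,r3:10,r4:Add1,r5:4
c10: CDB Add2=5; issue SUB r0<-Add2 | r0:Add2,r1:5,r2:5,r3:10,r4:Add1,r5:4
c11: CDB Mul1=50 | r0:Add2,r1:5,r2:5,r3:10,r4:Add1,r5:4
c12: - | r0:Add2,r1:5,r2:5,r3:10,r4:Add1,r5:4
c13: - | r0:Add2,r1:5,r2:5,r3:10,r4:Add1,r5:4
c14: CDB Add1=45 | r0:Add2,r1:5,r2:5,r3:10,r4:45,r5:4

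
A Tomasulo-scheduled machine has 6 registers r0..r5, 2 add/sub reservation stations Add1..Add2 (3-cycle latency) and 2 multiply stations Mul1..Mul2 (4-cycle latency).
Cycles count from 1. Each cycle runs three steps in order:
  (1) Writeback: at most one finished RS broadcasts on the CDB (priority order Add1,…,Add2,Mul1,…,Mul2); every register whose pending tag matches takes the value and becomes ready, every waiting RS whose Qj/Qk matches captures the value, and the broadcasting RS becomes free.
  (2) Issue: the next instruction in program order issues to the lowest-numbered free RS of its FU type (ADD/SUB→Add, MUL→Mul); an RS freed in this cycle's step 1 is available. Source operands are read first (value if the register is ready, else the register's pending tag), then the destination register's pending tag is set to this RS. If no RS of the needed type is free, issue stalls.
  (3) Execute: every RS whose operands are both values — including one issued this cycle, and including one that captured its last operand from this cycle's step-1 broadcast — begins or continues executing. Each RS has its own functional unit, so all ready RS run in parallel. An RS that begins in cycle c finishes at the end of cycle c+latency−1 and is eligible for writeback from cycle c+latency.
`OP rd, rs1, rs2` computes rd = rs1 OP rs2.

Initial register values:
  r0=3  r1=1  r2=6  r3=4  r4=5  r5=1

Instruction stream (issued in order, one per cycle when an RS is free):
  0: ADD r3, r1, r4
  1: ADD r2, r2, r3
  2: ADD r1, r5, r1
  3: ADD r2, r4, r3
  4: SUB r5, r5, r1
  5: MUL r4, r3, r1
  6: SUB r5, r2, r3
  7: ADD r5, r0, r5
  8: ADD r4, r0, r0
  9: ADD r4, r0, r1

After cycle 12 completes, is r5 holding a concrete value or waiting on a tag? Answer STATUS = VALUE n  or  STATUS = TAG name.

STATUS = TAG Add2

  c1: issue ADD r3<-Add1  regs: r0:3,r1:1,r2:6,r3:Add1,r4:5,r5:1
  c2: issue ADD r2<-Add2  regs: r0:3,r1:1,r2:Add2,r3:Add1,r4:5,r5:1
  c3: stall  regs: r0:3,r1:1,r2:Add2,r3:Add1,r4:5,r5:1
  c4: CDB Add1=6; issue ADD r1<-Add1  regs: r0:3,r1:Add1,r2:Add2,r3:6,r4:5,r5:1
  c5: stall  regs: r0:3,r1:Add1,r2:Add2,r3:6,r4:5,r5:1
  c6: stall  regs: r0:3,r1:Add1,r2:Add2,r3:6,r4:5,r5:1
  c7: CDB Add1=2; issue ADD r2<-Add1  regs: r0:3,r1:2,r2:Add1,r3:6,r4:5,r5:1
  c8: CDB Add2=12; issue SUB r5<-Add2  regs: r0:3,r1:2,r2:Add1,r3:6,r4:5,r5:Add2
  c9: issue MUL r4<-Mul1  regs: r0:3,r1:2,r2:Add1,r3:6,r4:Mul1,r5:Add2
  c10: CDB Add1=11; issue SUB r5<-Add1  regs: r0:3,r1:2,r2:11,r3:6,r4:Mul1,r5:Add1
  c11: CDB Add2=-1; issue ADD r5<-Add2  regs: r0:3,r1:2,r2:11,r3:6,r4:Mul1,r5:Add2
  c12: stall  regs: r0:3,r1:2,r2:11,r3:6,r4:Mul1,r5:Add2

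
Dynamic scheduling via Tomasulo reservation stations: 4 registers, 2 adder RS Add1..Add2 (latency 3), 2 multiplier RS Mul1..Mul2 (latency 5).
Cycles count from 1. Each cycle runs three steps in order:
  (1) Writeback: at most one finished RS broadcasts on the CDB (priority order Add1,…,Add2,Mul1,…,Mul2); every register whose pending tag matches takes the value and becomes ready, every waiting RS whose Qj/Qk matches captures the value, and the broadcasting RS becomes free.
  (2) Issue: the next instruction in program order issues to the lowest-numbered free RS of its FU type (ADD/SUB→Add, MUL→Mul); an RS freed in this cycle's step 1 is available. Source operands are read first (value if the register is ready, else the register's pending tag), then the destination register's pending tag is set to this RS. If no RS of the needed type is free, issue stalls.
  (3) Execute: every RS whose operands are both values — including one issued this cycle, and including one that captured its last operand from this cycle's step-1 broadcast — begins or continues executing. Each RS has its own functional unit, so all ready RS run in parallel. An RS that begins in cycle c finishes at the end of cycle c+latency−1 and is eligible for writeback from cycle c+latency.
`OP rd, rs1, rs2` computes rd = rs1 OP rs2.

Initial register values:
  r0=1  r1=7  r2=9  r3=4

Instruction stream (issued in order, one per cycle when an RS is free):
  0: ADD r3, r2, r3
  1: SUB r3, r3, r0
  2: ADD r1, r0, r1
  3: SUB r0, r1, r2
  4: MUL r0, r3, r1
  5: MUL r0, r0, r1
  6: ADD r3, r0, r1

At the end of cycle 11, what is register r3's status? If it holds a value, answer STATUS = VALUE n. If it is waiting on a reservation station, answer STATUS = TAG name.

STATUS = TAG Add1

cycle 1: issue ADD r3<-Add1 // r0:1,r1:7,r2:9,r3:Add1
cycle 2: issue SUB r3<-Add2 // r0:1,r1:7,r2:9,r3:Add2
cycle 3: stall // r0:1,r1:7,r2:9,r3:Add2
cycle 4: CDB Add1=13; issue ADD r1<-Add1 // r0:1,r1:Add1,r2:9,r3:Add2
cycle 5: stall // r0:1,r1:Add1,r2:9,r3:Add2
cycle 6: stall // r0:1,r1:Add1,r2:9,r3:Add2
cycle 7: CDB Add1=8; issue SUB r0<-Add1 // r0:Add1,r1:8,r2:9,r3:Add2
cycle 8: CDB Add2=12; issue MUL r0<-Mul1 // r0:Mul1,r1:8,r2:9,r3:12
cycle 9: issue MUL r0<-Mul2 // r0:Mul2,r1:8,r2:9,r3:12
cycle 10: CDB Add1=-1; issue ADD r3<-Add1 // r0:Mul2,r1:8,r2:9,r3:Add1
cycle 11: - // r0:Mul2,r1:8,r2:9,r3:Add1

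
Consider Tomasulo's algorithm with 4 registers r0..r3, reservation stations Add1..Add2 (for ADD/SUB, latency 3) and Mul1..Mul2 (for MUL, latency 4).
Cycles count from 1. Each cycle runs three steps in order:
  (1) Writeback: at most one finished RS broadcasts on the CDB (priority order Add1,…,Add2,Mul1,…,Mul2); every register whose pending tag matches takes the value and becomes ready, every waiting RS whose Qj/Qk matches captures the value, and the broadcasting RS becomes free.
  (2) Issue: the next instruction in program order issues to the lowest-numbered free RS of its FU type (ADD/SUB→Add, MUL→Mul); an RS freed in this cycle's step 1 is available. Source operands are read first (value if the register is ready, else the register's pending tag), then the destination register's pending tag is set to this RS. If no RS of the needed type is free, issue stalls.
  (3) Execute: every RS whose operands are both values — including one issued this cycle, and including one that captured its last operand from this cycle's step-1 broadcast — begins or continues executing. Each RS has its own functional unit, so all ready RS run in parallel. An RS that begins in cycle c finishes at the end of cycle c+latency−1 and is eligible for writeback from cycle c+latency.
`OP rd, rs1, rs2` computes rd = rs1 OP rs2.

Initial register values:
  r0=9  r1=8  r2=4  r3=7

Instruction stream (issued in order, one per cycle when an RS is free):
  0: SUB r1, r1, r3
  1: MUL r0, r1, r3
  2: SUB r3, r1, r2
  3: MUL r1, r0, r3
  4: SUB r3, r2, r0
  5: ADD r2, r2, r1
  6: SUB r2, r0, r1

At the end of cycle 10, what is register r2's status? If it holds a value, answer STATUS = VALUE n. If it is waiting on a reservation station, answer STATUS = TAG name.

STATUS = TAG Add2

cycle 1: issue SUB r1<-Add1 // r0:9,r1:Add1,r2:4,r3:7
cycle 2: issue MUL r0<-Mul1 // r0:Mul1,r1:Add1,r2:4,r3:7
cycle 3: issue SUB r3<-Add2 // r0:Mul1,r1:Add1,r2:4,r3:Add2
cycle 4: CDB Add1=1; issue MUL r1<-Mul2 // r0:Mul1,r1:Mul2,r2:4,r3:Add2
cycle 5: issue SUB r3<-Add1 // r0:Mul1,r1:Mul2,r2:4,r3:Add1
cycle 6: stall // r0:Mul1,r1:Mul2,r2:4,r3:Add1
cycle 7: CDB Add2=-3; issue ADD r2<-Add2 // r0:Mul1,r1:Mul2,r2:Add2,r3:Add1
cycle 8: CDB Mul1=7; stall // r0:7,r1:Mul2,r2:Add2,r3:Add1
cycle 9: stall // r0:7,r1:Mul2,r2:Add2,r3:Add1
cycle 10: stall // r0:7,r1:Mul2,r2:Add2,r3:Add1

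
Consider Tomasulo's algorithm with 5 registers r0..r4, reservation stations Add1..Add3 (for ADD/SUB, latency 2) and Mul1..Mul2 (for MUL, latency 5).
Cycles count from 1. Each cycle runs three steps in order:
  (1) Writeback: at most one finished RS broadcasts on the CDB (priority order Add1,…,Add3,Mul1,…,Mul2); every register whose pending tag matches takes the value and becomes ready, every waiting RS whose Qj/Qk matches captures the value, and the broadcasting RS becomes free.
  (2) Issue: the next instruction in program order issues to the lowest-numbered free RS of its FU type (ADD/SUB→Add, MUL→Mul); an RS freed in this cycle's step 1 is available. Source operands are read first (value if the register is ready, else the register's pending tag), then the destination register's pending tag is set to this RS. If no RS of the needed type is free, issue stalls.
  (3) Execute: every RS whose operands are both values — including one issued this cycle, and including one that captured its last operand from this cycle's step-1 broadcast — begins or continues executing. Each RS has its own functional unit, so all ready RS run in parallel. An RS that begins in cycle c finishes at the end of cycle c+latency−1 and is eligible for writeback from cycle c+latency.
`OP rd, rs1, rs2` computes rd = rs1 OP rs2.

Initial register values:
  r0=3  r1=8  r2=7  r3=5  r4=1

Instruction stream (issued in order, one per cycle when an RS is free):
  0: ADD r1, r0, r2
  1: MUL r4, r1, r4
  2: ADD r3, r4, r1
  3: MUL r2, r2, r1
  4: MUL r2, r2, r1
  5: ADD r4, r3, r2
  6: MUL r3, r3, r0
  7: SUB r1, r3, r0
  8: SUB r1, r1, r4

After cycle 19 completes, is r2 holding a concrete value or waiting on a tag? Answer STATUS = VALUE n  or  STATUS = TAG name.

c1: issue ADD r1<-Add1 | r0:3,r1:Add1,r2:7,r3:5,r4:1
c2: issue MUL r4<-Mul1 | r0:3,r1:Add1,r2:7,r3:5,r4:Mul1
c3: CDB Add1=10; issue ADD r3<-Add1 | r0:3,r1:10,r2:7,r3:Add1,r4:Mul1
c4: issue MUL r2<-Mul2 | r0:3,r1:10,r2:Mul2,r3:Add1,r4:Mul1
c5: stall | r0:3,r1:10,r2:Mul2,r3:Add1,r4:Mul1
c6: stall | r0:3,r1:10,r2:Mul2,r3:Add1,r4:Mul1
c7: stall | r0:3,r1:10,r2:Mul2,r3:Add1,r4:Mul1
c8: CDB Mul1=10; issue MUL r2<-Mul1 | r0:3,r1:10,r2:Mul1,r3:Add1,r4:10
c9: CDB Mul2=70; issue ADD r4<-Add2 | r0:3,r1:10,r2:Mul1,r3:Add1,r4:Add2
c10: CDB Add1=20; issue MUL r3<-Mul2 | r0:3,r1:10,r2:Mul1,r3:Mul2,r4:Add2
c11: issue SUB r1<-Add1 | r0:3,r1:Add1,r2:Mul1,r3:Mul2,r4:Add2
c12: issue SUB r1<-Add3 | r0:3,r1:Add3,r2:Mul1,r3:Mul2,r4:Add2
c13: - | r0:3,r1:Add3,r2:Mul1,r3:Mul2,r4:Add2
c14: CDB Mul1=700 | r0:3,r1:Add3,r2:700,r3:Mul2,r4:Add2
c15: CDB Mul2=60 | r0:3,r1:Add3,r2:700,r3:60,r4:Add2
c16: CDB Add2=720 | r0:3,r1:Add3,r2:700,r3:60,r4:720
c17: CDB Add1=57 | r0:3,r1:Add3,r2:700,r3:60,r4:720
c18: - | r0:3,r1:Add3,r2:700,r3:60,r4:720
c19: CDB Add3=-663 | r0:3,r1:-663,r2:700,r3:60,r4:720

STATUS = VALUE 700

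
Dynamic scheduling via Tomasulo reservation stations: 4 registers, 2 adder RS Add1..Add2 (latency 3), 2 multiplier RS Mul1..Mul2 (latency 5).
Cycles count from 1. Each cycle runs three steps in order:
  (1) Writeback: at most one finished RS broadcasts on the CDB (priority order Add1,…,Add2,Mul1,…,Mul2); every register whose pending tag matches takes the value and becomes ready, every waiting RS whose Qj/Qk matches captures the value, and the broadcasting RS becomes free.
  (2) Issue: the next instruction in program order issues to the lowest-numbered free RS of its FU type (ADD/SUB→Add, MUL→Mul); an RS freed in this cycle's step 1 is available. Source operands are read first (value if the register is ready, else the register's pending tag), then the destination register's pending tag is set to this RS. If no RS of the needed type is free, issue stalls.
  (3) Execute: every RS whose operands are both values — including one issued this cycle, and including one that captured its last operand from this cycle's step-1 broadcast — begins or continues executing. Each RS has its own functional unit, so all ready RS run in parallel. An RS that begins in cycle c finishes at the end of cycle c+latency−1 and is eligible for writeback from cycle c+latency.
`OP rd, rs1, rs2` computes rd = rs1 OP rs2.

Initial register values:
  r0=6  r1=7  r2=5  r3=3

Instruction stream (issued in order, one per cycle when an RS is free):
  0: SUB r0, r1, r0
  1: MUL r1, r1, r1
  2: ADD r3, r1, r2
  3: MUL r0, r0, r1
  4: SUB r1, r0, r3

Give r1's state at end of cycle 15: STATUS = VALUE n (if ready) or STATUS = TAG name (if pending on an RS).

STATUS = VALUE -5

c1: issue SUB r0<-Add1 | r0:Add1,r1:7,r2:5,r3:3
c2: issue MUL r1<-Mul1 | r0:Add1,r1:Mul1,r2:5,r3:3
c3: issue ADD r3<-Add2 | r0:Add1,r1:Mul1,r2:5,r3:Add2
c4: CDB Add1=1; issue MUL r0<-Mul2 | r0:Mul2,r1:Mul1,r2:5,r3:Add2
c5: issue SUB r1<-Add1 | r0:Mul2,r1:Add1,r2:5,r3:Add2
c6: - | r0:Mul2,r1:Add1,r2:5,r3:Add2
c7: CDB Mul1=49 | r0:Mul2,r1:Add1,r2:5,r3:Add2
c8: - | r0:Mul2,r1:Add1,r2:5,r3:Add2
c9: - | r0:Mul2,r1:Add1,r2:5,r3:Add2
c10: CDB Add2=54 | r0:Mul2,r1:Add1,r2:5,r3:54
c11: - | r0:Mul2,r1:Add1,r2:5,r3:54
c12: CDB Mul2=49 | r0:49,r1:Add1,r2:5,r3:54
c13: - | r0:49,r1:Add1,r2:5,r3:54
c14: - | r0:49,r1:Add1,r2:5,r3:54
c15: CDB Add1=-5 | r0:49,r1:-5,r2:5,r3:54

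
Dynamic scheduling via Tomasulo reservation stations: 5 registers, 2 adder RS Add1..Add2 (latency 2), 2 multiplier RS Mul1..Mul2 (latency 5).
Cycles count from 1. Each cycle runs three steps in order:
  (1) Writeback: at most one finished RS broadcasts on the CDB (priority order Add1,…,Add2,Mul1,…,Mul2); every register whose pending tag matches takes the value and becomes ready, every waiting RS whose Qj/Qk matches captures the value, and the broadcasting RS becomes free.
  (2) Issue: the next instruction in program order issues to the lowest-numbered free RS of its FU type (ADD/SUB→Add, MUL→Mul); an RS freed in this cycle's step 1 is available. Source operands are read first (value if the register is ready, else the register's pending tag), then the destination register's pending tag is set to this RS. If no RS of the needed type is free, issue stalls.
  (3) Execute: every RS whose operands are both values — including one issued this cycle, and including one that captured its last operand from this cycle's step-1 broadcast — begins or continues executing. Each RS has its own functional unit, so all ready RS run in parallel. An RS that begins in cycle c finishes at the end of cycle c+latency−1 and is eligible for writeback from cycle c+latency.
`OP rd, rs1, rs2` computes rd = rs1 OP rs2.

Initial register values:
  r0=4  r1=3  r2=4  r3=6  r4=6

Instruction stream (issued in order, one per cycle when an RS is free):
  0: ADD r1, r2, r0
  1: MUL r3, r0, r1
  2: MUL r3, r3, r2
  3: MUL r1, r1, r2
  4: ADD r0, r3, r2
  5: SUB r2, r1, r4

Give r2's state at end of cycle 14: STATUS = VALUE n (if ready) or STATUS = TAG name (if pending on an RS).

STATUS = TAG Add2

cycle 1: issue ADD r1<-Add1 // r0:4,r1:Add1,r2:4,r3:6,r4:6
cycle 2: issue MUL r3<-Mul1 // r0:4,r1:Add1,r2:4,r3:Mul1,r4:6
cycle 3: CDB Add1=8; issue MUL r3<-Mul2 // r0:4,r1:8,r2:4,r3:Mul2,r4:6
cycle 4: stall // r0:4,r1:8,r2:4,r3:Mul2,r4:6
cycle 5: stall // r0:4,r1:8,r2:4,r3:Mul2,r4:6
cycle 6: stall // r0:4,r1:8,r2:4,r3:Mul2,r4:6
cycle 7: stall // r0:4,r1:8,r2:4,r3:Mul2,r4:6
cycle 8: CDB Mul1=32; issue MUL r1<-Mul1 // r0:4,r1:Mul1,r2:4,r3:Mul2,r4:6
cycle 9: issue ADD r0<-Add1 // r0:Add1,r1:Mul1,r2:4,r3:Mul2,r4:6
cycle 10: issue SUB r2<-Add2 // r0:Add1,r1:Mul1,r2:Add2,r3:Mul2,r4:6
cycle 11: - // r0:Add1,r1:Mul1,r2:Add2,r3:Mul2,r4:6
cycle 12: - // r0:Add1,r1:Mul1,r2:Add2,r3:Mul2,r4:6
cycle 13: CDB Mul1=32 // r0:Add1,r1:32,r2:Add2,r3:Mul2,r4:6
cycle 14: CDB Mul2=128 // r0:Add1,r1:32,r2:Add2,r3:128,r4:6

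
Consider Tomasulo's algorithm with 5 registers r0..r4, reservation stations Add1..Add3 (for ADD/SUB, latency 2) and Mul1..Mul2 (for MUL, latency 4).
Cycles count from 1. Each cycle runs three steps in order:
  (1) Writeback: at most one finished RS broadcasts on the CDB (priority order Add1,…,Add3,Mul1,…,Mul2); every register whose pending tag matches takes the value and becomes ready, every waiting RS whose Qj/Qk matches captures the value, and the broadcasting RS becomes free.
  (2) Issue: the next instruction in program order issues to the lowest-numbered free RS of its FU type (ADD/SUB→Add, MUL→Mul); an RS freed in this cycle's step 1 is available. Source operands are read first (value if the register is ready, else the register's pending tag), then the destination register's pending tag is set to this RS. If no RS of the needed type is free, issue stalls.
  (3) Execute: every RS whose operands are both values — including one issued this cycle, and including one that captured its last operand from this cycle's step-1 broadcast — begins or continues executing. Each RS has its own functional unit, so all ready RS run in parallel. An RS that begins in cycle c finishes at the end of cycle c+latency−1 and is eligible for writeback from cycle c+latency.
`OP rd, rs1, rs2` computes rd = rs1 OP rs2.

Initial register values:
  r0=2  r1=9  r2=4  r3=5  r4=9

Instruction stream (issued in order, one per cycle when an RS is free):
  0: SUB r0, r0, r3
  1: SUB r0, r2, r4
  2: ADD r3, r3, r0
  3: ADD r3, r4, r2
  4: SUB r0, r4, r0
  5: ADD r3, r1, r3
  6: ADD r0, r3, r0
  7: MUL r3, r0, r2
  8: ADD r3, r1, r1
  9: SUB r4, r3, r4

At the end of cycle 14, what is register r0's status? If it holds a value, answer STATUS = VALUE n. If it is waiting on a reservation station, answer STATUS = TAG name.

STATUS = VALUE 36

c1: issue SUB r0<-Add1 | r0:Add1,r1:9,r2:4,r3:5,r4:9
c2: issue SUB r0<-Add2 | r0:Add2,r1:9,r2:4,r3:5,r4:9
c3: CDB Add1=-3; issue ADD r3<-Add1 | r0:Add2,r1:9,r2:4,r3:Add1,r4:9
c4: CDB Add2=-5; issue ADD r3<-Add2 | r0:-5,r1:9,r2:4,r3:Add2,r4:9
c5: issue SUB r0<-Add3 | r0:Add3,r1:9,r2:4,r3:Add2,r4:9
c6: CDB Add1=0; issue ADD r3<-Add1 | r0:Add3,r1:9,r2:4,r3:Add1,r4:9
c7: CDB Add2=13; issue ADD r0<-Add2 | r0:Add2,r1:9,r2:4,r3:Add1,r4:9
c8: CDB Add3=14; issue MUL r3<-Mul1 | r0:Add2,r1:9,r2:4,r3:Mul1,r4:9
c9: CDB Add1=22; issue ADD r3<-Add1 | r0:Add2,r1:9,r2:4,r3:Add1,r4:9
c10: issue SUB r4<-Add3 | r0:Add2,r1:9,r2:4,r3:Add1,r4:Add3
c11: CDB Add1=18 | r0:Add2,r1:9,r2:4,r3:18,r4:Add3
c12: CDB Add2=36 | r0:36,r1:9,r2:4,r3:18,r4:Add3
c13: CDB Add3=9 | r0:36,r1:9,r2:4,r3:18,r4:9
c14: - | r0:36,r1:9,r2:4,r3:18,r4:9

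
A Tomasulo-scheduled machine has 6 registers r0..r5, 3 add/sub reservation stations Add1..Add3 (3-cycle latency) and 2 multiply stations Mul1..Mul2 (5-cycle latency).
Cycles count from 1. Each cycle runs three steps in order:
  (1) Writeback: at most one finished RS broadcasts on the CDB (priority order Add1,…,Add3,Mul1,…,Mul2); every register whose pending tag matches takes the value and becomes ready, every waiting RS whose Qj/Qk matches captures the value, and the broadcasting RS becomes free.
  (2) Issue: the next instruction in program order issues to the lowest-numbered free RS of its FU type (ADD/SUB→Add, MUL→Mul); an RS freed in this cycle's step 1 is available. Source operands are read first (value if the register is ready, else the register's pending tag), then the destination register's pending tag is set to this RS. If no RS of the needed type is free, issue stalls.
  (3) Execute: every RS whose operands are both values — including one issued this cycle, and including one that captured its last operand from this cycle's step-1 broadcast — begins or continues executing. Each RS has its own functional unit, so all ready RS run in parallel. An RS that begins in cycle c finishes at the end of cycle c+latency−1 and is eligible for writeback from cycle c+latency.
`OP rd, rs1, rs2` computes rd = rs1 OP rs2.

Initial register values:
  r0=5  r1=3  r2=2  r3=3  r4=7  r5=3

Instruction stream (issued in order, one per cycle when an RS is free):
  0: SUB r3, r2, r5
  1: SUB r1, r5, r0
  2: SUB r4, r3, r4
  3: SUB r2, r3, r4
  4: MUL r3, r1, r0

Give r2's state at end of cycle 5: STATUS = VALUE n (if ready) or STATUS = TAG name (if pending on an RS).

STATUS = TAG Add1

  c1: issue SUB r3<-Add1  regs: r0:5,r1:3,r2:2,r3:Add1,r4:7,r5:3
  c2: issue SUB r1<-Add2  regs: r0:5,r1:Add2,r2:2,r3:Add1,r4:7,r5:3
  c3: issue SUB r4<-Add3  regs: r0:5,r1:Add2,r2:2,r3:Add1,r4:Add3,r5:3
  c4: CDB Add1=-1; issue SUB r2<-Add1  regs: r0:5,r1:Add2,r2:Add1,r3:-1,r4:Add3,r5:3
  c5: CDB Add2=-2; issue MUL r3<-Mul1  regs: r0:5,r1:-2,r2:Add1,r3:Mul1,r4:Add3,r5:3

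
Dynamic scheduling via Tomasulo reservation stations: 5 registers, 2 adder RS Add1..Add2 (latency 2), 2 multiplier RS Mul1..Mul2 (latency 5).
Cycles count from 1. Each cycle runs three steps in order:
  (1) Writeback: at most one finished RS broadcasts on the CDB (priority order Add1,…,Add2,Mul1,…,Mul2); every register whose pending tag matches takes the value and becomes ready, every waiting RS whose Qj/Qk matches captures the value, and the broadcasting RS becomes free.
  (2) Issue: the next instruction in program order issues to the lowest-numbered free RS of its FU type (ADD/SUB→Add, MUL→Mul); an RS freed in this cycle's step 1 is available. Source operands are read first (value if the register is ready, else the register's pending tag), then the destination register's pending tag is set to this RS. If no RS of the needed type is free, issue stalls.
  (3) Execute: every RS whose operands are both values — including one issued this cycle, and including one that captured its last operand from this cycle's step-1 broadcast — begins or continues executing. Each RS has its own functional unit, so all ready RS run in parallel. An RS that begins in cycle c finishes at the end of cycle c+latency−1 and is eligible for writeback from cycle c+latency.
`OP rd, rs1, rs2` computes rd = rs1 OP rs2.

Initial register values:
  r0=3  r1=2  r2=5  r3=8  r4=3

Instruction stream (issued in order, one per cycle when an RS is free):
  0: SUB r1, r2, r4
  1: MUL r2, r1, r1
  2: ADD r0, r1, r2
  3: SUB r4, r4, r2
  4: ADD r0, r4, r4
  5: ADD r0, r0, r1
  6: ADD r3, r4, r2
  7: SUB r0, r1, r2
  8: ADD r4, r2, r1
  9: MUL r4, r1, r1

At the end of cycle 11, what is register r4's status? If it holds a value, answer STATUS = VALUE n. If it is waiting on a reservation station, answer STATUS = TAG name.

STATUS = VALUE -1

cycle 1: issue SUB r1<-Add1 // r0:3,r1:Add1,r2:5,r3:8,r4:3
cycle 2: issue MUL r2<-Mul1 // r0:3,r1:Add1,r2:Mul1,r3:8,r4:3
cycle 3: CDB Add1=2; issue ADD r0<-Add1 // r0:Add1,r1:2,r2:Mul1,r3:8,r4:3
cycle 4: issue SUB r4<-Add2 // r0:Add1,r1:2,r2:Mul1,r3:8,r4:Add2
cycle 5: stall // r0:Add1,r1:2,r2:Mul1,r3:8,r4:Add2
cycle 6: stall // r0:Add1,r1:2,r2:Mul1,r3:8,r4:Add2
cycle 7: stall // r0:Add1,r1:2,r2:Mul1,r3:8,r4:Add2
cycle 8: CDB Mul1=4; stall // r0:Add1,r1:2,r2:4,r3:8,r4:Add2
cycle 9: stall // r0:Add1,r1:2,r2:4,r3:8,r4:Add2
cycle 10: CDB Add1=6; issue ADD r0<-Add1 // r0:Add1,r1:2,r2:4,r3:8,r4:Add2
cycle 11: CDB Add2=-1; issue ADD r0<-Add2 // r0:Add2,r1:2,r2:4,r3:8,r4:-1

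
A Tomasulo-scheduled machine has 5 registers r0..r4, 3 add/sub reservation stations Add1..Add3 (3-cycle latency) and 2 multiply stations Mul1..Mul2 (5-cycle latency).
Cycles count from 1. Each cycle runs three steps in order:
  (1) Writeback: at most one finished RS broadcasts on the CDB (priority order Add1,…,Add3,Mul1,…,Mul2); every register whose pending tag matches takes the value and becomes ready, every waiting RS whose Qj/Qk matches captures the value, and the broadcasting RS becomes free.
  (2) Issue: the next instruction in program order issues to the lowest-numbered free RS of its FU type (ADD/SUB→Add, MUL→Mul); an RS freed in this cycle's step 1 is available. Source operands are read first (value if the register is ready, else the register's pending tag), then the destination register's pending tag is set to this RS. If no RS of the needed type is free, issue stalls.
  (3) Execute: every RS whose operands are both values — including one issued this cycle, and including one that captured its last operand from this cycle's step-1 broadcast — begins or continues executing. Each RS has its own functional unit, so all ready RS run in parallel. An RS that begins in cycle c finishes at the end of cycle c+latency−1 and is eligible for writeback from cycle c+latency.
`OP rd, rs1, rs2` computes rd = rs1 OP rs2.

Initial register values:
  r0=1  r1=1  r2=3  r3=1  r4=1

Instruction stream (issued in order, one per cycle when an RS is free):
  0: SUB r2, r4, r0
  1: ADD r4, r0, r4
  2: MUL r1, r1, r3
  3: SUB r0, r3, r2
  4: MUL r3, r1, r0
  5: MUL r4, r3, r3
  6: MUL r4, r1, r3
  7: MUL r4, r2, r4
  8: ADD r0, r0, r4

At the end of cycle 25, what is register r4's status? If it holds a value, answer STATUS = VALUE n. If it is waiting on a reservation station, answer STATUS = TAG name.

STATUS = VALUE 0

  c1: issue SUB r2<-Add1  regs: r0:1,r1:1,r2:Add1,r3:1,r4:1
  c2: issue ADD r4<-Add2  regs: r0:1,r1:1,r2:Add1,r3:1,r4:Add2
  c3: issue MUL r1<-Mul1  regs: r0:1,r1:Mul1,r2:Add1,r3:1,r4:Add2
  c4: CDB Add1=0; issue SUB r0<-Add1  regs: r0:Add1,r1:Mul1,r2:0,r3:1,r4:Add2
  c5: CDB Add2=2; issue MUL r3<-Mul2  regs: r0:Add1,r1:Mul1,r2:0,r3:Mul2,r4:2
  c6: stall  regs: r0:Add1,r1:Mul1,r2:0,r3:Mul2,r4:2
  c7: CDB Add1=1; stall  regs: r0:1,r1:Mul1,r2:0,r3:Mul2,r4:2
  c8: CDB Mul1=1; issue MUL r4<-Mul1  regs: r0:1,r1:1,r2:0,r3:Mul2,r4:Mul1
  c9: stall  regs: r0:1,r1:1,r2:0,r3:Mul2,r4:Mul1
  c10: stall  regs: r0:1,r1:1,r2:0,r3:Mul2,r4:Mul1
  c11: stall  regs: r0:1,r1:1,r2:0,r3:Mul2,r4:Mul1
  c12: stall  regs: r0:1,r1:1,r2:0,r3:Mul2,r4:Mul1
  c13: CDB Mul2=1; issue MUL r4<-Mul2  regs: r0:1,r1:1,r2:0,r3:1,r4:Mul2
  c14: stall  regs: r0:1,r1:1,r2:0,r3:1,r4:Mul2
  c15: stall  regs: r0:1,r1:1,r2:0,r3:1,r4:Mul2
  c16: stall  regs: r0:1,r1:1,r2:0,r3:1,r4:Mul2
  c17: stall  regs: r0:1,r1:1,r2:0,r3:1,r4:Mul2
  c18: CDB Mul1=1; issue MUL r4<-Mul1  regs: r0:1,r1:1,r2:0,r3:1,r4:Mul1
  c19: CDB Mul2=1; issue ADD r0<-Add1  regs: r0:Add1,r1:1,r2:0,r3:1,r4:Mul1
  c20: -  regs: r0:Add1,r1:1,r2:0,r3:1,r4:Mul1
  c21: -  regs: r0:Add1,r1:1,r2:0,r3:1,r4:Mul1
  c22: -  regs: r0:Add1,r1:1,r2:0,r3:1,r4:Mul1
  c23: -  regs: r0:Add1,r1:1,r2:0,r3:1,r4:Mul1
  c24: CDB Mul1=0  regs: r0:Add1,r1:1,r2:0,r3:1,r4:0
  c25: -  regs: r0:Add1,r1:1,r2:0,r3:1,r4:0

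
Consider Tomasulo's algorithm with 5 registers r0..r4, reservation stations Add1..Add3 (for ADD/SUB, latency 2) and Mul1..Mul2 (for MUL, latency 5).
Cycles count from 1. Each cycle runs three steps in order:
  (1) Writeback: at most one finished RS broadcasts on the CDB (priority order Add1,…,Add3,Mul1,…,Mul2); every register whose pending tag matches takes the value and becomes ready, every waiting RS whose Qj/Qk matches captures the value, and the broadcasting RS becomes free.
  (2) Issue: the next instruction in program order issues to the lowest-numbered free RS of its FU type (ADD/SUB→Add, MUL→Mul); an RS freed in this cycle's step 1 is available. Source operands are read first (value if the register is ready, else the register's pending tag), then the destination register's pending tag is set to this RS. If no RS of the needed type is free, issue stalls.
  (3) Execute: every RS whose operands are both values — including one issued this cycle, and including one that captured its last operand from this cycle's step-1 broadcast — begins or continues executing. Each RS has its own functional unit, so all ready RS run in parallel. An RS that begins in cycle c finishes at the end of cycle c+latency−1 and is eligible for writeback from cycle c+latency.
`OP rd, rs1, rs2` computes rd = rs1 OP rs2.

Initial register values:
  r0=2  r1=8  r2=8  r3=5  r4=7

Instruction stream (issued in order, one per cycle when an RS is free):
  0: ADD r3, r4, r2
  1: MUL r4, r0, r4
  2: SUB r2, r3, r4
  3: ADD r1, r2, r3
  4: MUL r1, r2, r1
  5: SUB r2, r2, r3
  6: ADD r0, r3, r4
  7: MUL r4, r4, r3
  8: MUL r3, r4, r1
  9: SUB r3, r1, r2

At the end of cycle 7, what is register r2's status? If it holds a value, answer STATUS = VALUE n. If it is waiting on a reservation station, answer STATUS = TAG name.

STATUS = TAG Add3

c1: issue ADD r3<-Add1 | r0:2,r1:8,r2:8,r3:Add1,r4:7
c2: issue MUL r4<-Mul1 | r0:2,r1:8,r2:8,r3:Add1,r4:Mul1
c3: CDB Add1=15; issue SUB r2<-Add1 | r0:2,r1:8,r2:Add1,r3:15,r4:Mul1
c4: issue ADD r1<-Add2 | r0:2,r1:Add2,r2:Add1,r3:15,r4:Mul1
c5: issue MUL r1<-Mul2 | r0:2,r1:Mul2,r2:Add1,r3:15,r4:Mul1
c6: issue SUB r2<-Add3 | r0:2,r1:Mul2,r2:Add3,r3:15,r4:Mul1
c7: CDB Mul1=14; stall | r0:2,r1:Mul2,r2:Add3,r3:15,r4:14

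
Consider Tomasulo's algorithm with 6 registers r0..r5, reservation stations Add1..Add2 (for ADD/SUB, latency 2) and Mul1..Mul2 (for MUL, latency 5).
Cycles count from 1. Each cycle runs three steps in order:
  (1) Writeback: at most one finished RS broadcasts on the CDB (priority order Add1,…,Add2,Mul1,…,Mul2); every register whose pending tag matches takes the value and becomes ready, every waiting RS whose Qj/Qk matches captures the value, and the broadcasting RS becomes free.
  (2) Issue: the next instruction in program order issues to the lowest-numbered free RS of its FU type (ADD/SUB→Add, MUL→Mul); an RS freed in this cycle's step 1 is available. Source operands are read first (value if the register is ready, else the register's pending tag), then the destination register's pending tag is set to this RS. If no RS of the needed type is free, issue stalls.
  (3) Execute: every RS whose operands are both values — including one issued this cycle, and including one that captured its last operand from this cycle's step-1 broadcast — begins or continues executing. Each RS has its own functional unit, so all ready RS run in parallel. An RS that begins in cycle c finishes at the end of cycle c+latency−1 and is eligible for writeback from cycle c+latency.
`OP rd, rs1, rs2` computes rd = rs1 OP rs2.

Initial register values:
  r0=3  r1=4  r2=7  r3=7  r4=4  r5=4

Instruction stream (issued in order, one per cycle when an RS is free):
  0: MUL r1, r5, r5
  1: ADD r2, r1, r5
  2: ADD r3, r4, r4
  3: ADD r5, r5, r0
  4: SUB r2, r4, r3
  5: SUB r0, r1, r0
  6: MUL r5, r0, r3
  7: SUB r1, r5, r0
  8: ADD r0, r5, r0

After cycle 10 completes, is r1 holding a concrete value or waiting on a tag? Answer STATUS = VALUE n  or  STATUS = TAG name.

STATUS = TAG Add1

c1: issue MUL r1<-Mul1 | r0:3,r1:Mul1,r2:7,r3:7,r4:4,r5:4
c2: issue ADD r2<-Add1 | r0:3,r1:Mul1,r2:Add1,r3:7,r4:4,r5:4
c3: issue ADD r3<-Add2 | r0:3,r1:Mul1,r2:Add1,r3:Add2,r4:4,r5:4
c4: stall | r0:3,r1:Mul1,r2:Add1,r3:Add2,r4:4,r5:4
c5: CDB Add2=8; issue ADD r5<-Add2 | r0:3,r1:Mul1,r2:Add1,r3:8,r4:4,r5:Add2
c6: CDB Mul1=16; stall | r0:3,r1:16,r2:Add1,r3:8,r4:4,r5:Add2
c7: CDB Add2=7; issue SUB r2<-Add2 | r0:3,r1:16,r2:Add2,r3:8,r4:4,r5:7
c8: CDB Add1=20; issue SUB r0<-Add1 | r0:Add1,r1:16,r2:Add2,r3:8,r4:4,r5:7
c9: CDB Add2=-4; issue MUL r5<-Mul1 | r0:Add1,r1:16,r2:-4,r3:8,r4:4,r5:Mul1
c10: CDB Add1=13; issue SUB r1<-Add1 | r0:13,r1:Add1,r2:-4,r3:8,r4:4,r5:Mul1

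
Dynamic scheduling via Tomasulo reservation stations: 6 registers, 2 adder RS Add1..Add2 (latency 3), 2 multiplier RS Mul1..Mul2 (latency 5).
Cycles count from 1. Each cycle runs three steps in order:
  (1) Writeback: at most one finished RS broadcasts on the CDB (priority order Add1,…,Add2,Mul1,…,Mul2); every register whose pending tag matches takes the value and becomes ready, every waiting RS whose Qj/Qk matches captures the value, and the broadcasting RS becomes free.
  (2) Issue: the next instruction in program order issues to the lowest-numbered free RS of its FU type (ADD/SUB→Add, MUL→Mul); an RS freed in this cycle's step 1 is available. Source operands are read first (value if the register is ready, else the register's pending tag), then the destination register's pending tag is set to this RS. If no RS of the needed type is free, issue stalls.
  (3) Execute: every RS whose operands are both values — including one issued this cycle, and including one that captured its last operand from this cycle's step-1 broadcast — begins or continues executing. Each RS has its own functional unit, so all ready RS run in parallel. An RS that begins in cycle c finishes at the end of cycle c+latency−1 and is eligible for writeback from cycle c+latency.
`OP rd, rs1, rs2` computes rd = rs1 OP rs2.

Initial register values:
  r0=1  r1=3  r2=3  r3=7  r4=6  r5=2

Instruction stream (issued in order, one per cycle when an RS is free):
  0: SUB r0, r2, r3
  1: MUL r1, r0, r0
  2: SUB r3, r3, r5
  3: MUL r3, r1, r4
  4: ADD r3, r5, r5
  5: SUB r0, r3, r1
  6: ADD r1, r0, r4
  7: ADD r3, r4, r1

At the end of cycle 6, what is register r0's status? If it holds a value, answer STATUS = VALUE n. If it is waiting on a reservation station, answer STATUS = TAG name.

  c1: issue SUB r0<-Add1  regs: r0:Add1,r1:3,r2:3,r3:7,r4:6,r5:2
  c2: issue MUL r1<-Mul1  regs: r0:Add1,r1:Mul1,r2:3,r3:7,r4:6,r5:2
  c3: issue SUB r3<-Add2  regs: r0:Add1,r1:Mul1,r2:3,r3:Add2,r4:6,r5:2
  c4: CDB Add1=-4; issue MUL r3<-Mul2  regs: r0:-4,r1:Mul1,r2:3,r3:Mul2,r4:6,r5:2
  c5: issue ADD r3<-Add1  regs: r0:-4,r1:Mul1,r2:3,r3:Add1,r4:6,r5:2
  c6: CDB Add2=5; issue SUB r0<-Add2  regs: r0:Add2,r1:Mul1,r2:3,r3:Add1,r4:6,r5:2

STATUS = TAG Add2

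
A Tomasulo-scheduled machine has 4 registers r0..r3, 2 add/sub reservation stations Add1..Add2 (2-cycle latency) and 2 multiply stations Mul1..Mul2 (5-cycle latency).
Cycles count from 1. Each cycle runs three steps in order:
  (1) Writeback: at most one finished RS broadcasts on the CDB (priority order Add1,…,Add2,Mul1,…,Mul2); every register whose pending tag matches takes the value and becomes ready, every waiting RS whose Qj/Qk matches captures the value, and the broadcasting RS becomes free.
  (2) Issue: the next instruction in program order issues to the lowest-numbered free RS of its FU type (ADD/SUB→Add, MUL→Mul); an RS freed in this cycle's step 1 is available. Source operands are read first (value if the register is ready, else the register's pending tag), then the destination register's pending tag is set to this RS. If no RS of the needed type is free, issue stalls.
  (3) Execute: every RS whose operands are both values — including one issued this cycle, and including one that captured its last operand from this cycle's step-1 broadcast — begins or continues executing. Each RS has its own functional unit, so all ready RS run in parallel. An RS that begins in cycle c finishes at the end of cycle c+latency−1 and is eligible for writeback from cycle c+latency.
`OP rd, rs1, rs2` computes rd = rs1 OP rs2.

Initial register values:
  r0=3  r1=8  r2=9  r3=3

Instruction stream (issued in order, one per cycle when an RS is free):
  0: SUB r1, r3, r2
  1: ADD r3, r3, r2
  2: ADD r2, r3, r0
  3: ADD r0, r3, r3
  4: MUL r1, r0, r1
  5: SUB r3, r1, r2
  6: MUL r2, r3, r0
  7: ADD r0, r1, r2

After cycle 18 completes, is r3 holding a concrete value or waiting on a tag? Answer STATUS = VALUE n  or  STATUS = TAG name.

STATUS = VALUE -159

  c1: issue SUB r1<-Add1  regs: r0:3,r1:Add1,r2:9,r3:3
  c2: issue ADD r3<-Add2  regs: r0:3,r1:Add1,r2:9,r3:Add2
  c3: CDB Add1=-6; issue ADD r2<-Add1  regs: r0:3,r1:-6,r2:Add1,r3:Add2
  c4: CDB Add2=12; issue ADD r0<-Add2  regs: r0:Add2,r1:-6,r2:Add1,r3:12
  c5: issue MUL r1<-Mul1  regs: r0:Add2,r1:Mul1,r2:Add1,r3:12
  c6: CDB Add1=15; issue SUB r3<-Add1  regs: r0:Add2,r1:Mul1,r2:15,r3:Add1
  c7: CDB Add2=24; issue MUL r2<-Mul2  regs: r0:24,r1:Mul1,r2:Mul2,r3:Add1
  c8: issue ADD r0<-Add2  regs: r0:Add2,r1:Mul1,r2:Mul2,r3:Add1
  c9: -  regs: r0:Add2,r1:Mul1,r2:Mul2,r3:Add1
  c10: -  regs: r0:Add2,r1:Mul1,r2:Mul2,r3:Add1
  c11: -  regs: r0:Add2,r1:Mul1,r2:Mul2,r3:Add1
  c12: CDB Mul1=-144  regs: r0:Add2,r1:-144,r2:Mul2,r3:Add1
  c13: -  regs: r0:Add2,r1:-144,r2:Mul2,r3:Add1
  c14: CDB Add1=-159  regs: r0:Add2,r1:-144,r2:Mul2,r3:-159
  c15: -  regs: r0:Add2,r1:-144,r2:Mul2,r3:-159
  c16: -  regs: r0:Add2,r1:-144,r2:Mul2,r3:-159
  c17: -  regs: r0:Add2,r1:-144,r2:Mul2,r3:-159
  c18: -  regs: r0:Add2,r1:-144,r2:Mul2,r3:-159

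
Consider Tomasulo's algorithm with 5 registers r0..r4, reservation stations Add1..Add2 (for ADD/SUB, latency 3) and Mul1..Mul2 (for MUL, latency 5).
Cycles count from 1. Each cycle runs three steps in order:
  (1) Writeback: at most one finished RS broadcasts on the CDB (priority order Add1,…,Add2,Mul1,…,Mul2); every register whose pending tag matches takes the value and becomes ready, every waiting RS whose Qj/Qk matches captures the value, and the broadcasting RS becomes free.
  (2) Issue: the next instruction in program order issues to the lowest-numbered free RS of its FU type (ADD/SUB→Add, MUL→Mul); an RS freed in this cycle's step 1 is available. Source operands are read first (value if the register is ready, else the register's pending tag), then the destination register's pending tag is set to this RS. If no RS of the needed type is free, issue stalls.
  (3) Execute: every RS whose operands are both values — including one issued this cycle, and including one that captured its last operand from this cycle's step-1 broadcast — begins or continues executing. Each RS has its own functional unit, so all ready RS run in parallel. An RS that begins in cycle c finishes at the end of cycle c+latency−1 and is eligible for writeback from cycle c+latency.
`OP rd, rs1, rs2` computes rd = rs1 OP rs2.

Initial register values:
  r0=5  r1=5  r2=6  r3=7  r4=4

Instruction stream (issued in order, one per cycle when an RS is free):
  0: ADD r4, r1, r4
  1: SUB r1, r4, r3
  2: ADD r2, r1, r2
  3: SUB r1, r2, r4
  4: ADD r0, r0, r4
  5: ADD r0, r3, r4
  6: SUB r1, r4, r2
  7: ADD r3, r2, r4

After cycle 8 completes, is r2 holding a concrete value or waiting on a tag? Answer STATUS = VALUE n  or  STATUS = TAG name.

STATUS = TAG Add1

cycle 1: issue ADD r4<-Add1 // r0:5,r1:5,r2:6,r3:7,r4:Add1
cycle 2: issue SUB r1<-Add2 // r0:5,r1:Add2,r2:6,r3:7,r4:Add1
cycle 3: stall // r0:5,r1:Add2,r2:6,r3:7,r4:Add1
cycle 4: CDB Add1=9; issue ADD r2<-Add1 // r0:5,r1:Add2,r2:Add1,r3:7,r4:9
cycle 5: stall // r0:5,r1:Add2,r2:Add1,r3:7,r4:9
cycle 6: stall // r0:5,r1:Add2,r2:Add1,r3:7,r4:9
cycle 7: CDB Add2=2; issue SUB r1<-Add2 // r0:5,r1:Add2,r2:Add1,r3:7,r4:9
cycle 8: stall // r0:5,r1:Add2,r2:Add1,r3:7,r4:9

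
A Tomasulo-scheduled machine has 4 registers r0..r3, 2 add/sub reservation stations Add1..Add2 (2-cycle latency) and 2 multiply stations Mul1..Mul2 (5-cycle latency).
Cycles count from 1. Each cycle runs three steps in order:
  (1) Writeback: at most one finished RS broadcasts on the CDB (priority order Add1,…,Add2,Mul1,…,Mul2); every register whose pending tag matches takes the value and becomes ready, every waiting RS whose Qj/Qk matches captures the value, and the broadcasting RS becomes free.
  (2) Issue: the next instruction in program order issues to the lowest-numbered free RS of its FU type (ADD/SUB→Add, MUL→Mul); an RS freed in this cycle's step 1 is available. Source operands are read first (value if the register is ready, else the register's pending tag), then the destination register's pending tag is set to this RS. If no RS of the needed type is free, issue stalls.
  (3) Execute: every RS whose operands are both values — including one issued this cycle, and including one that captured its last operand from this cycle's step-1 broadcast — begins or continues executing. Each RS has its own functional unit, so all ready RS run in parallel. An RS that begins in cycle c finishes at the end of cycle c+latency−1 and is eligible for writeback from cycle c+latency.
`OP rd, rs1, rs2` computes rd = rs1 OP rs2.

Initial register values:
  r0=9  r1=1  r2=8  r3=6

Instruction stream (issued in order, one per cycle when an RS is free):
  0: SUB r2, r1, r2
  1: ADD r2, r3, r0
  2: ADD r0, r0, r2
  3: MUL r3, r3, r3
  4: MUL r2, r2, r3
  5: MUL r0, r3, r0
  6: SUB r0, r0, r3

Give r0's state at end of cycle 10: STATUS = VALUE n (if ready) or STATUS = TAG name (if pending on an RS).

STATUS = TAG Add1

  c1: issue SUB r2<-Add1  regs: r0:9,r1:1,r2:Add1,r3:6
  c2: issue ADD r2<-Add2  regs: r0:9,r1:1,r2:Add2,r3:6
  c3: CDB Add1=-7; issue ADD r0<-Add1  regs: r0:Add1,r1:1,r2:Add2,r3:6
  c4: CDB Add2=15; issue MUL r3<-Mul1  regs: r0:Add1,r1:1,r2:15,r3:Mul1
  c5: issue MUL r2<-Mul2  regs: r0:Add1,r1:1,r2:Mul2,r3:Mul1
  c6: CDB Add1=24; stall  regs: r0:24,r1:1,r2:Mul2,r3:Mul1
  c7: stall  regs: r0:24,r1:1,r2:Mul2,r3:Mul1
  c8: stall  regs: r0:24,r1:1,r2:Mul2,r3:Mul1
  c9: CDB Mul1=36; issue MUL r0<-Mul1  regs: r0:Mul1,r1:1,r2:Mul2,r3:36
  c10: issue SUB r0<-Add1  regs: r0:Add1,r1:1,r2:Mul2,r3:36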